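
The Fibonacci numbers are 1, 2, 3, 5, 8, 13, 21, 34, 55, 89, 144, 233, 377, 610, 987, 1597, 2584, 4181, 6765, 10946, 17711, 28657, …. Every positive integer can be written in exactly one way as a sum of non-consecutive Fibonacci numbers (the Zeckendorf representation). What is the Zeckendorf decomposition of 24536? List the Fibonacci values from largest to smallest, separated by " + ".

17711 + 6765 + 55 + 5

Greedily peel off the largest Fibonacci term at each step:
24536: greatest Fibonacci not exceeding it is 17711, leaving 6825
6825: greatest Fibonacci not exceeding it is 6765, leaving 60
60: greatest Fibonacci not exceeding it is 55, leaving 5
5: greatest Fibonacci not exceeding it is 5, leaving 0
So 24536 = 17711 + 6765 + 55 + 5, with no two terms consecutive in the sequence.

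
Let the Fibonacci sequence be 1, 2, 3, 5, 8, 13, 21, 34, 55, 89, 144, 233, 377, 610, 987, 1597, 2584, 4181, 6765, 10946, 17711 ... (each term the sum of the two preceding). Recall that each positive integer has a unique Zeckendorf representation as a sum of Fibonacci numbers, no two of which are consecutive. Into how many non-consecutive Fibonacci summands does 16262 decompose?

16262 − 10946 = 5316
5316 − 4181 = 1135
1135 − 987 = 148
148 − 144 = 4
4 − 3 = 1
1 − 1 = 0
16262 = 10946 + 4181 + 987 + 144 + 3 + 1, which has 6 terms.

6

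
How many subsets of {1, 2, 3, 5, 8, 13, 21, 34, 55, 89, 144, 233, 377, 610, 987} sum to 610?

7

Each representation comes from the Zeckendorf form by replacing some F_k with F_{k−1} + F_{k−2} where possible.
610 = 610 = 377+233 = 377+144+89 = 377+144+55+34 = 377+144+55+21+13 = … (2 more), for 7 in all.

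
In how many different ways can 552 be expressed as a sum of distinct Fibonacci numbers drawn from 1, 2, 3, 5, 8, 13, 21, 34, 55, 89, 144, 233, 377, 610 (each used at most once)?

11

Starting from the Zeckendorf form and repeatedly splitting a term F_k into F_{k−1} + F_{k−2} (when neither is already used) reaches every representation.
552 = 377+144+21+8+2 = 377+144+21+5+3+2 = 377+89+55+21+8+2 = 377+144+13+8+5+3+2 = … (7 more), for 11 in all.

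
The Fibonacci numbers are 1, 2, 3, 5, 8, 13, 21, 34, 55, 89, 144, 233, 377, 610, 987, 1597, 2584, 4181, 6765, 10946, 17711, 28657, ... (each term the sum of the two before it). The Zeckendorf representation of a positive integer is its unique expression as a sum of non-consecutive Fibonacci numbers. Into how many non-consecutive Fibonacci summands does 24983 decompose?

24983 − 17711 = 7272
7272 − 6765 = 507
507 − 377 = 130
130 − 89 = 41
41 − 34 = 7
7 − 5 = 2
2 − 2 = 0
24983 = 17711 + 6765 + 377 + 89 + 34 + 5 + 2, which has 7 terms.

7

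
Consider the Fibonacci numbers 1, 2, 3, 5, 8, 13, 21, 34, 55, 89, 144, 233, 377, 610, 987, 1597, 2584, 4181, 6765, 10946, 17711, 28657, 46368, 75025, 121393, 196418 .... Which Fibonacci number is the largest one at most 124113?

121393 ≤ 124113 < 196418, so the largest Fibonacci number not exceeding 124113 is 121393.

121393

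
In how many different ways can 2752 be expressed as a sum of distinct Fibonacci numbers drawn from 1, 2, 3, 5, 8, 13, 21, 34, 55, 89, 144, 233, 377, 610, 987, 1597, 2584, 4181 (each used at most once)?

47

2752 = 2584+144+21+3 = 2584+144+21+2+1 = 2584+144+13+8+3 = 2584+89+55+21+3 = … (43 more), for 47 in all.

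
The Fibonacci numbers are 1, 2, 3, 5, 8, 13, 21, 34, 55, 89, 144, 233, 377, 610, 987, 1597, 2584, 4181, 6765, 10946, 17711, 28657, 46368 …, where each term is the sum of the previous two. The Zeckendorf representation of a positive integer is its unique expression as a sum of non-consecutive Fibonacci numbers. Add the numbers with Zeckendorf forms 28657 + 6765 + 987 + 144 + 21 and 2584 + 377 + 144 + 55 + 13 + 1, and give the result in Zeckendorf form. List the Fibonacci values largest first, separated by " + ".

28657 + 10946 + 144 + 1

The two numbers are 36574 and 3174, so their sum is 39748.
Greedy algorithm:
28657 ≤ 39748 < 46368, so take 28657; remainder 11091
10946 ≤ 11091 < 17711, so take 10946; remainder 145
144 ≤ 145 < 233, so take 144; remainder 1
1 ≤ 1 < 2, so take 1; remainder 0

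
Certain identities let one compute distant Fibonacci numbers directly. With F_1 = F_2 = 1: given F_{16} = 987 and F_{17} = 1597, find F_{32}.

By the doubling identity F_{2k} = F_k(2F_{k+1} − F_k): F_{32} = 987·(2·1597 − 987) = 987·2207 = 2178309.

2178309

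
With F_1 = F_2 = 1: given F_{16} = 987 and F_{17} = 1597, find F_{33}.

By F_{2k+1} = F_k² + F_{k+1}²: F_{33} = 987² + 1597² = 974169 + 2550409 = 3524578.

3524578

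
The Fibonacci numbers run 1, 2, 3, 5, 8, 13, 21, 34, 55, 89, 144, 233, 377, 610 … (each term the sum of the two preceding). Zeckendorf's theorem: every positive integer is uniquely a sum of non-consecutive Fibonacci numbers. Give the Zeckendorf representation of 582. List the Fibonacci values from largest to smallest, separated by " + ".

Repeatedly subtract the largest Fibonacci number that fits:
377 ≤ 582 < 610, so take 377; remainder 205
144 ≤ 205 < 233, so take 144; remainder 61
55 ≤ 61 < 89, so take 55; remainder 6
5 ≤ 6 < 8, so take 5; remainder 1
1 ≤ 1 < 2, so take 1; remainder 0
So 582 = 377 + 144 + 55 + 5 + 1, with no two terms consecutive in the sequence.

377 + 144 + 55 + 5 + 1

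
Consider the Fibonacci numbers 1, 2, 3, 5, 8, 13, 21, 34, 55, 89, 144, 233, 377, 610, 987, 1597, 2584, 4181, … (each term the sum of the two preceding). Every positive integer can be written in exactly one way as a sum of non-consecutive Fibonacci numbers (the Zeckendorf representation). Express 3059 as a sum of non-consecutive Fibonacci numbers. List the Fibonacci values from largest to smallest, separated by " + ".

2584 ≤ 3059 < 4181, so take 2584; remainder 475
377 ≤ 475 < 610, so take 377; remainder 98
89 ≤ 98 < 144, so take 89; remainder 9
8 ≤ 9 < 13, so take 8; remainder 1
1 ≤ 1 < 2, so take 1; remainder 0
So 3059 = 2584 + 377 + 89 + 8 + 1, with no two terms consecutive in the sequence.

2584 + 377 + 89 + 8 + 1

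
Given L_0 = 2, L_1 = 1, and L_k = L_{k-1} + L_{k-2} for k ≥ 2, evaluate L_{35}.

Iterating the recurrence up to L_{28} = 710647 and L_{27} = 439204:
L_{29} = L_{28} + L_{27} = 710647 + 439204 = 1149851
L_{30} = L_{29} + L_{28} = 1149851 + 710647 = 1860498
L_{31} = L_{30} + L_{29} = 1860498 + 1149851 = 3010349
L_{32} = L_{31} + L_{30} = 3010349 + 1860498 = 4870847
L_{33} = L_{32} + L_{31} = 4870847 + 3010349 = 7881196
L_{34} = L_{33} + L_{32} = 7881196 + 4870847 = 12752043
L_{35} = L_{34} + L_{33} = 12752043 + 7881196 = 20633239

20633239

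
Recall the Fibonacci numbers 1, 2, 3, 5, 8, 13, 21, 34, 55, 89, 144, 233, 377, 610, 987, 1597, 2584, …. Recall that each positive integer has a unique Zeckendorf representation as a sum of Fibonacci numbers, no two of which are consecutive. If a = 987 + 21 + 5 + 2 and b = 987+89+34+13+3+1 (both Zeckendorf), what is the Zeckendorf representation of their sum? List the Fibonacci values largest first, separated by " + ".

1597 + 377 + 144 + 21 + 3

The two numbers are 1015 and 1127, so their sum is 2142.
Greedy algorithm:
subtract 1597 from 2142: 545 remains
subtract 377 from 545: 168 remains
subtract 144 from 168: 24 remains
subtract 21 from 24: 3 remains
subtract 3 from 3: 0 remains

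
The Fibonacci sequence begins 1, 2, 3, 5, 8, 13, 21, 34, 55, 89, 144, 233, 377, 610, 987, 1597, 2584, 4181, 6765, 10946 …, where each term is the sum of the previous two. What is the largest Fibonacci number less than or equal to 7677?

6765

6765 ≤ 7677 < 10946, so the largest Fibonacci number not exceeding 7677 is 6765.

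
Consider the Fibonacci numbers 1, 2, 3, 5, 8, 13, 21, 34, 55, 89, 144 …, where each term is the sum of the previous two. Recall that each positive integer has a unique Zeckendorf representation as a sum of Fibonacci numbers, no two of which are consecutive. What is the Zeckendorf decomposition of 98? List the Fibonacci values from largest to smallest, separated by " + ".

89 + 8 + 1

Greedy algorithm:
subtract 89 from 98: 9 remains
subtract 8 from 9: 1 remains
subtract 1 from 1: 0 remains
So 98 = 89 + 8 + 1, with no two terms consecutive in the sequence.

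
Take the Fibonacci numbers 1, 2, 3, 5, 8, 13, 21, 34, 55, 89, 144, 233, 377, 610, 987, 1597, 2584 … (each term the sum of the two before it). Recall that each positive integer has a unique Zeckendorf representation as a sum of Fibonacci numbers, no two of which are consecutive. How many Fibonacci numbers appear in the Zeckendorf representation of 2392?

6

Greedy algorithm:
take 1597 (≤ 2392); 2392 − 1597 = 795
take 610 (≤ 795); 795 − 610 = 185
take 144 (≤ 185); 185 − 144 = 41
take 34 (≤ 41); 41 − 34 = 7
take 5 (≤ 7); 7 − 5 = 2
take 2 (≤ 2); 2 − 2 = 0
2392 = 1597 + 610 + 144 + 34 + 5 + 2, which has 6 terms.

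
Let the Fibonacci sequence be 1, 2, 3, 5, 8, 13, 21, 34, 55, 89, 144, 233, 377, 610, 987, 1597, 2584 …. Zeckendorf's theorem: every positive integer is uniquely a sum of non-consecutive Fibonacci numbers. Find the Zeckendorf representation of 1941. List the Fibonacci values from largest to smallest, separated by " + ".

1597 ≤ 1941 < 2584, so take 1597; remainder 344
233 ≤ 344 < 377, so take 233; remainder 111
89 ≤ 111 < 144, so take 89; remainder 22
21 ≤ 22 < 34, so take 21; remainder 1
1 ≤ 1 < 2, so take 1; remainder 0
So 1941 = 1597 + 233 + 89 + 21 + 1, with no two terms consecutive in the sequence.

1597 + 233 + 89 + 21 + 1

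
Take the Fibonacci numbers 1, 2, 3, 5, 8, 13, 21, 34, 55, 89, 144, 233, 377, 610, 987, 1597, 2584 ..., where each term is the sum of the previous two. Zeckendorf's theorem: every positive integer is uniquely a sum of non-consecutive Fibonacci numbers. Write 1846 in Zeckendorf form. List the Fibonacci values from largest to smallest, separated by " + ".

Repeatedly subtract the largest Fibonacci number that fits:
largest Fibonacci ≤ 1846 is 1597; 1846 − 1597 = 249
largest Fibonacci ≤ 249 is 233; 249 − 233 = 16
largest Fibonacci ≤ 16 is 13; 16 − 13 = 3
largest Fibonacci ≤ 3 is 3; 3 − 3 = 0
So 1846 = 1597 + 233 + 13 + 3, with no two terms consecutive in the sequence.

1597 + 233 + 13 + 3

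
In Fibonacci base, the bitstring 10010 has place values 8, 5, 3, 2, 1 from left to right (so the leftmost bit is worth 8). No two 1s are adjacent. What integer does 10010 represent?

10

Summing the place values of the 1 bits: 8 + 2 = 10.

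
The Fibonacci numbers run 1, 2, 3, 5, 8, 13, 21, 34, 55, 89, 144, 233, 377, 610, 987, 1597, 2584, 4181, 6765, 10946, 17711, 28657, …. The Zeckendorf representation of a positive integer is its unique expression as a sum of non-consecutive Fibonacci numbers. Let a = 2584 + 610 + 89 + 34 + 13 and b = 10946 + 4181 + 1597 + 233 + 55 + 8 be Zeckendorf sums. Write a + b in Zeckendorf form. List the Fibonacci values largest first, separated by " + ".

The two numbers are 3330 and 17020, so their sum is 20350.
largest Fibonacci ≤ 20350 is 17711; 20350 − 17711 = 2639
largest Fibonacci ≤ 2639 is 2584; 2639 − 2584 = 55
largest Fibonacci ≤ 55 is 55; 55 − 55 = 0

17711 + 2584 + 55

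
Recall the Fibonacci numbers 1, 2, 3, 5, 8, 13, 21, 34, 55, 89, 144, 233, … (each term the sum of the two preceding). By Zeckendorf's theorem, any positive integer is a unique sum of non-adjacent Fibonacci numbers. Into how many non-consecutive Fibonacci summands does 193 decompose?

take 144 (≤ 193); 193 − 144 = 49
take 34 (≤ 49); 49 − 34 = 15
take 13 (≤ 15); 15 − 13 = 2
take 2 (≤ 2); 2 − 2 = 0
193 = 144 + 34 + 13 + 2, which has 4 terms.

4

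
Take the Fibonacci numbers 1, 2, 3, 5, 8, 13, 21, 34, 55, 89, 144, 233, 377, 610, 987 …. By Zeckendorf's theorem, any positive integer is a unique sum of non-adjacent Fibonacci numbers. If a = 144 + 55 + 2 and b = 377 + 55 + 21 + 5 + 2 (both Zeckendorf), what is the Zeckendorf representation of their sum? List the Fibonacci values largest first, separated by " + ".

The two numbers are 201 and 460, so their sum is 661.
Repeatedly subtract the largest Fibonacci number that fits:
largest Fibonacci ≤ 661 is 610; 661 − 610 = 51
largest Fibonacci ≤ 51 is 34; 51 − 34 = 17
largest Fibonacci ≤ 17 is 13; 17 − 13 = 4
largest Fibonacci ≤ 4 is 3; 4 − 3 = 1
largest Fibonacci ≤ 1 is 1; 1 − 1 = 0

610 + 34 + 13 + 3 + 1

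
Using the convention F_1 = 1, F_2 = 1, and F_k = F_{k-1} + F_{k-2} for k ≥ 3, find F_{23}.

28657

Iterating the recurrence up to F_{17} = 1597 and F_{16} = 987:
F_{18} = F_{17} + F_{16} = 1597 + 987 = 2584
F_{19} = F_{18} + F_{17} = 2584 + 1597 = 4181
F_{20} = F_{19} + F_{18} = 4181 + 2584 = 6765
F_{21} = F_{20} + F_{19} = 6765 + 4181 = 10946
F_{22} = F_{21} + F_{20} = 10946 + 6765 = 17711
F_{23} = F_{22} + F_{21} = 17711 + 10946 = 28657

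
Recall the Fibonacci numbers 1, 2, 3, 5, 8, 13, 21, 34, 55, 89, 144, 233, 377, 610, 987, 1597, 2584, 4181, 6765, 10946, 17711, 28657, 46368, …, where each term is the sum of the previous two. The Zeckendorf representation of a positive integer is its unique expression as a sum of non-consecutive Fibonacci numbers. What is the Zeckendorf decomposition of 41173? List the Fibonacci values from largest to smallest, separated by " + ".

Greedy algorithm:
take 28657 (≤ 41173); 41173 − 28657 = 12516
take 10946 (≤ 12516); 12516 − 10946 = 1570
take 987 (≤ 1570); 1570 − 987 = 583
take 377 (≤ 583); 583 − 377 = 206
take 144 (≤ 206); 206 − 144 = 62
take 55 (≤ 62); 62 − 55 = 7
take 5 (≤ 7); 7 − 5 = 2
take 2 (≤ 2); 2 − 2 = 0
So 41173 = 28657 + 10946 + 987 + 377 + 144 + 55 + 5 + 2, with no two terms consecutive in the sequence.

28657 + 10946 + 987 + 377 + 144 + 55 + 5 + 2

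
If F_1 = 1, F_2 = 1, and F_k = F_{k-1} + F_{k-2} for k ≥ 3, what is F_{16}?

Iterating the recurrence up to F_{10} = 55 and F_{9} = 34:
F_{11} = F_{10} + F_{9} = 55 + 34 = 89
F_{12} = F_{11} + F_{10} = 89 + 55 = 144
F_{13} = F_{12} + F_{11} = 144 + 89 = 233
F_{14} = F_{13} + F_{12} = 233 + 144 = 377
F_{15} = F_{14} + F_{13} = 377 + 233 = 610
F_{16} = F_{15} + F_{14} = 610 + 377 = 987

987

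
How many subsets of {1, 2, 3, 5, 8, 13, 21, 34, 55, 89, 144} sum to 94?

Starting from the Zeckendorf form and repeatedly splitting a term F_k into F_{k−1} + F_{k−2} (when neither is already used) reaches every representation.
94 = 89+5 = 89+3+2 = 55+34+5 = 55+34+3+2 = 55+21+13+5 = … (2 more), for 7 in all.

7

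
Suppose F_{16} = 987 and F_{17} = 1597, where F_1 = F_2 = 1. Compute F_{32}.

2178309

By the doubling identity F_{2k} = F_k(2F_{k+1} − F_k): F_{32} = 987·(2·1597 − 987) = 987·2207 = 2178309.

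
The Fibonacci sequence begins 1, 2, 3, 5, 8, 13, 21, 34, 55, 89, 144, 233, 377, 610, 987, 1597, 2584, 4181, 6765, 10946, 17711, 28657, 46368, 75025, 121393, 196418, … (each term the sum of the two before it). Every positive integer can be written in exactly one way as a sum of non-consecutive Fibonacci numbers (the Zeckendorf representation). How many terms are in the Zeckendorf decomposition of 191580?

8

Repeatedly subtract the largest Fibonacci number that fits:
subtract 121393 from 191580: 70187 remains
subtract 46368 from 70187: 23819 remains
subtract 17711 from 23819: 6108 remains
subtract 4181 from 6108: 1927 remains
subtract 1597 from 1927: 330 remains
subtract 233 from 330: 97 remains
subtract 89 from 97: 8 remains
subtract 8 from 8: 0 remains
191580 = 121393 + 46368 + 17711 + 4181 + 1597 + 233 + 89 + 8, which has 8 terms.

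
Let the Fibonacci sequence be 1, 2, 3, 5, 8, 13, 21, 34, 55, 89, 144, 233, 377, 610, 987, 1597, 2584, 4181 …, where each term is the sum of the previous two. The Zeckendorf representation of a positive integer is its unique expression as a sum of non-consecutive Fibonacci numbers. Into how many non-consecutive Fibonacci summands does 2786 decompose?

Repeatedly subtract the largest Fibonacci number that fits:
take 2584 (≤ 2786); 2786 − 2584 = 202
take 144 (≤ 202); 202 − 144 = 58
take 55 (≤ 58); 58 − 55 = 3
take 3 (≤ 3); 3 − 3 = 0
2786 = 2584 + 144 + 55 + 3, which has 4 terms.

4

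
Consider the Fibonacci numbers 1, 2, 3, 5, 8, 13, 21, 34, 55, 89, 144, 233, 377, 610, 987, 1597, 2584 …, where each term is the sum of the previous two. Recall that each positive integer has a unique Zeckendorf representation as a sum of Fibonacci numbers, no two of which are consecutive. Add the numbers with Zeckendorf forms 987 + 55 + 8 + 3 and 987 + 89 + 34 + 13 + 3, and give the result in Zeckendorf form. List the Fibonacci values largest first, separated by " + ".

1597 + 377 + 144 + 55 + 5 + 1

The two numbers are 1053 and 1126, so their sum is 2179.
1597 ≤ 2179 < 2584, so take 1597; remainder 582
377 ≤ 582 < 610, so take 377; remainder 205
144 ≤ 205 < 233, so take 144; remainder 61
55 ≤ 61 < 89, so take 55; remainder 6
5 ≤ 6 < 8, so take 5; remainder 1
1 ≤ 1 < 2, so take 1; remainder 0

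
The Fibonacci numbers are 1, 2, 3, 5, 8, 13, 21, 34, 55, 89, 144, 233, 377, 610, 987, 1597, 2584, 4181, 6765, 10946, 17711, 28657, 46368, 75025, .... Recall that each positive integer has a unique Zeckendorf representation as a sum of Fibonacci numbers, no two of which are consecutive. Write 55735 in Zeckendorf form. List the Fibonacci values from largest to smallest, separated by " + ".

46368 + 6765 + 2584 + 13 + 5

subtract 46368 from 55735: 9367 remains
subtract 6765 from 9367: 2602 remains
subtract 2584 from 2602: 18 remains
subtract 13 from 18: 5 remains
subtract 5 from 5: 0 remains
So 55735 = 46368 + 6765 + 2584 + 13 + 5, with no two terms consecutive in the sequence.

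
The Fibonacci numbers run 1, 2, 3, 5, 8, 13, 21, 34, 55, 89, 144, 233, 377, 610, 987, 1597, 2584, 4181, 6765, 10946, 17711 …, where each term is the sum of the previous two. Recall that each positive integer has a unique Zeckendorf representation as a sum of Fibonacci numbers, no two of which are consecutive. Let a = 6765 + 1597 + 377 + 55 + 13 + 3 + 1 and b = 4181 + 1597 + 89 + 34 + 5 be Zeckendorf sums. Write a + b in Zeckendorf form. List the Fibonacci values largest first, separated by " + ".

10946 + 2584 + 987 + 144 + 55 + 1

The two numbers are 8811 and 5906, so their sum is 14717.
10946 ≤ 14717 < 17711, so take 10946; remainder 3771
2584 ≤ 3771 < 4181, so take 2584; remainder 1187
987 ≤ 1187 < 1597, so take 987; remainder 200
144 ≤ 200 < 233, so take 144; remainder 56
55 ≤ 56 < 89, so take 55; remainder 1
1 ≤ 1 < 2, so take 1; remainder 0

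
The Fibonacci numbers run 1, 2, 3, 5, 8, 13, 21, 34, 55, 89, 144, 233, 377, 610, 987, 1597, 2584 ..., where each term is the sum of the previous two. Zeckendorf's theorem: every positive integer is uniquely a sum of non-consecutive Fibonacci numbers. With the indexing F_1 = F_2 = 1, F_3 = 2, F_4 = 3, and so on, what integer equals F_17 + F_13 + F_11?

1919

F_17 + F_13 + F_11 = 1597 + 233 + 89 = 1919.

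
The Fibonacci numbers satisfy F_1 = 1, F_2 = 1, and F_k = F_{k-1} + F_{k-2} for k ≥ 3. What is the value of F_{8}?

F_{2} = F_{1} + F_{0} = 1 + 0 = 1
F_{3} = F_{2} + F_{1} = 1 + 1 = 2
F_{4} = F_{3} + F_{2} = 2 + 1 = 3
F_{5} = F_{4} + F_{3} = 3 + 2 = 5
F_{6} = F_{5} + F_{4} = 5 + 3 = 8
F_{7} = F_{6} + F_{5} = 8 + 5 = 13
F_{8} = F_{7} + F_{6} = 13 + 8 = 21

21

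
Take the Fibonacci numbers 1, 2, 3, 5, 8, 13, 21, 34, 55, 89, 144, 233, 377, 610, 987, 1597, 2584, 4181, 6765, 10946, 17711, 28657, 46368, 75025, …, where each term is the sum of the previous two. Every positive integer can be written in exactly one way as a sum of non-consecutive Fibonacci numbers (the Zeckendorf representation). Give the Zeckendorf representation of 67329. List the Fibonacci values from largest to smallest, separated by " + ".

46368 + 17711 + 2584 + 610 + 55 + 1

Repeatedly subtract the largest Fibonacci number that fits:
subtract 46368 from 67329: 20961 remains
subtract 17711 from 20961: 3250 remains
subtract 2584 from 3250: 666 remains
subtract 610 from 666: 56 remains
subtract 55 from 56: 1 remains
subtract 1 from 1: 0 remains
So 67329 = 46368 + 17711 + 2584 + 610 + 55 + 1, with no two terms consecutive in the sequence.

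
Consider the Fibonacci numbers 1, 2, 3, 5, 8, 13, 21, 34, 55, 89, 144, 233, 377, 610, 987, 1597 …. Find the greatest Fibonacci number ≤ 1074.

987

987 ≤ 1074 < 1597, so the largest Fibonacci number not exceeding 1074 is 987.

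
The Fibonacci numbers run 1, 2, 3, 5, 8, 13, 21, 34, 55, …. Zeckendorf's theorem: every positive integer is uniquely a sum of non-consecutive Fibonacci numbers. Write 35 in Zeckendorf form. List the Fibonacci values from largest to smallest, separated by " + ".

34 + 1

Greedy algorithm:
largest Fibonacci ≤ 35 is 34; 35 − 34 = 1
largest Fibonacci ≤ 1 is 1; 1 − 1 = 0
So 35 = 34 + 1, with no two terms consecutive in the sequence.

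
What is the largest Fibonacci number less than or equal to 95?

89 ≤ 95 < 144, so the largest Fibonacci number not exceeding 95 is 89.

89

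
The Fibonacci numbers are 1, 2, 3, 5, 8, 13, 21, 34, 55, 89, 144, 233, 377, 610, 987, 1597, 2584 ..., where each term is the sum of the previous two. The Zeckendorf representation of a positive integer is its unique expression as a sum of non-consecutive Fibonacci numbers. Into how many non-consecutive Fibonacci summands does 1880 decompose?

5

Repeatedly subtract the largest Fibonacci number that fits:
1880 − 1597 = 283
283 − 233 = 50
50 − 34 = 16
16 − 13 = 3
3 − 3 = 0
1880 = 1597 + 233 + 34 + 13 + 3, which has 5 terms.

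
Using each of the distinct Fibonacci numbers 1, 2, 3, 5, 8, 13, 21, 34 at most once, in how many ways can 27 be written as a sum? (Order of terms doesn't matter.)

Each representation comes from the Zeckendorf form by replacing some F_k with F_{k−1} + F_{k−2} where possible.
27 = 21+5+1 = 21+3+2+1 = 13+8+5+1 = 13+8+3+2+1 — 4 representations.

4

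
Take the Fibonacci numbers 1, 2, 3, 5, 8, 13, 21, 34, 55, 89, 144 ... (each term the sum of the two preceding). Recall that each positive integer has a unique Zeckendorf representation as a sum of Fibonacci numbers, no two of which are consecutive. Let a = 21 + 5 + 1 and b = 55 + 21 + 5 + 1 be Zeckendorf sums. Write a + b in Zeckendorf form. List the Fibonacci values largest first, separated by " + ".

The two numbers are 27 and 82, so their sum is 109.
109: greatest Fibonacci not exceeding it is 89, leaving 20
20: greatest Fibonacci not exceeding it is 13, leaving 7
7: greatest Fibonacci not exceeding it is 5, leaving 2
2: greatest Fibonacci not exceeding it is 2, leaving 0

89 + 13 + 5 + 2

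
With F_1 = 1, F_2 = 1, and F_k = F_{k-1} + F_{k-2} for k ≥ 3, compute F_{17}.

Iterating the recurrence up to F_{11} = 89 and F_{10} = 55:
F_{12} = F_{11} + F_{10} = 89 + 55 = 144
F_{13} = F_{12} + F_{11} = 144 + 89 = 233
F_{14} = F_{13} + F_{12} = 233 + 144 = 377
F_{15} = F_{14} + F_{13} = 377 + 233 = 610
F_{16} = F_{15} + F_{14} = 610 + 377 = 987
F_{17} = F_{16} + F_{15} = 987 + 610 = 1597

1597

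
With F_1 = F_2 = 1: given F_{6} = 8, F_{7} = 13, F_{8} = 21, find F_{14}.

By the addition formula F_{m+n} = F_m F_{n+1} + F_{m−1} F_n with m=7, n=7: F_{14} = 13·21 + 8·13 = 273 + 104 = 377.

377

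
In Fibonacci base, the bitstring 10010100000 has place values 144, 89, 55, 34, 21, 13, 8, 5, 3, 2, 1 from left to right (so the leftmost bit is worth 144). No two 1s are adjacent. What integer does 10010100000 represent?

Summing the place values of the 1 bits: 144 + 34 + 13 = 191.

191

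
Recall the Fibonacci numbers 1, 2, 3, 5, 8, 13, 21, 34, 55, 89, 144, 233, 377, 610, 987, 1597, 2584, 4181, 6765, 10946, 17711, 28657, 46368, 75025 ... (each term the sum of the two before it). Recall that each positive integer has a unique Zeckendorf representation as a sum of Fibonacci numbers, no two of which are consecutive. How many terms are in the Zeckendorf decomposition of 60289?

6

46368 ≤ 60289 < 75025, so take 46368; remainder 13921
10946 ≤ 13921 < 17711, so take 10946; remainder 2975
2584 ≤ 2975 < 4181, so take 2584; remainder 391
377 ≤ 391 < 610, so take 377; remainder 14
13 ≤ 14 < 21, so take 13; remainder 1
1 ≤ 1 < 2, so take 1; remainder 0
60289 = 46368 + 10946 + 2584 + 377 + 13 + 1, which has 6 terms.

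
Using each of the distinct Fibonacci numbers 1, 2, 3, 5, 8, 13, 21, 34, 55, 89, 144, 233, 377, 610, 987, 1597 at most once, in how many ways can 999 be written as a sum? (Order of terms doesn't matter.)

5

Starting from the Zeckendorf form and repeatedly splitting a term F_k into F_{k−1} + F_{k−2} (when neither is already used) reaches every representation.
999 = 987+8+3+1 = 610+377+8+3+1 = 610+233+144+8+3+1 = 610+233+89+55+8+3+1 = … (1 more), for 5 in all.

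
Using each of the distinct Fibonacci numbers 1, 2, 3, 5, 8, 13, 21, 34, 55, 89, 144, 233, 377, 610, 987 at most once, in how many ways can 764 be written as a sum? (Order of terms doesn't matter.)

14

Each representation comes from the Zeckendorf form by replacing some F_k with F_{k−1} + F_{k−2} where possible.
764 = 610+144+8+2 = 610+144+5+3+2 = 610+89+55+8+2 = … (11 more), for 14 in all.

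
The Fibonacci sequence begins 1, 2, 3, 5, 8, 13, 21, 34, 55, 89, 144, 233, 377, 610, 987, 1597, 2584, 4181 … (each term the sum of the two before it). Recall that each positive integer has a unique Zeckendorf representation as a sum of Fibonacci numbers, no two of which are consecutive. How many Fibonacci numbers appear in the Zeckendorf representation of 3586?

4

2584 ≤ 3586 < 4181, so take 2584; remainder 1002
987 ≤ 1002 < 1597, so take 987; remainder 15
13 ≤ 15 < 21, so take 13; remainder 2
2 ≤ 2 < 3, so take 2; remainder 0
3586 = 2584 + 987 + 13 + 2, which has 4 terms.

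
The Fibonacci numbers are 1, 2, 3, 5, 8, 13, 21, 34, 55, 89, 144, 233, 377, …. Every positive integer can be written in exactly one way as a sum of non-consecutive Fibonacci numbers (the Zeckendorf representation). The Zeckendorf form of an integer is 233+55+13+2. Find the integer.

303

233+55+13+2 = 303.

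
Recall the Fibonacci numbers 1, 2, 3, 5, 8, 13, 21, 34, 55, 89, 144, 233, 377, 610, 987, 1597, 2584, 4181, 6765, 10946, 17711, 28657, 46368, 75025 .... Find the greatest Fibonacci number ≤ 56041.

46368

46368 ≤ 56041 < 75025, so the largest Fibonacci number not exceeding 56041 is 46368.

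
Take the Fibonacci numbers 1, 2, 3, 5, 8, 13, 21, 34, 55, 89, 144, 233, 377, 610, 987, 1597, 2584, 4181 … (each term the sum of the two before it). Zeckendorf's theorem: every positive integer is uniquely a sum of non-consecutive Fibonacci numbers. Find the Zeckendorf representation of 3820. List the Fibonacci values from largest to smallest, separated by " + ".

2584 + 987 + 233 + 13 + 3

Greedily peel off the largest Fibonacci term at each step:
2584 ≤ 3820 < 4181, so take 2584; remainder 1236
987 ≤ 1236 < 1597, so take 987; remainder 249
233 ≤ 249 < 377, so take 233; remainder 16
13 ≤ 16 < 21, so take 13; remainder 3
3 ≤ 3 < 5, so take 3; remainder 0
So 3820 = 2584 + 987 + 233 + 13 + 3, with no two terms consecutive in the sequence.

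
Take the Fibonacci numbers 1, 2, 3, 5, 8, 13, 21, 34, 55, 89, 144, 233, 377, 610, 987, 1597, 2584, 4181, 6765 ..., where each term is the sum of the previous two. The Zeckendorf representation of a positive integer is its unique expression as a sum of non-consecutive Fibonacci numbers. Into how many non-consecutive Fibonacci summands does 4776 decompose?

take 4181 (≤ 4776); 4776 − 4181 = 595
take 377 (≤ 595); 595 − 377 = 218
take 144 (≤ 218); 218 − 144 = 74
take 55 (≤ 74); 74 − 55 = 19
take 13 (≤ 19); 19 − 13 = 6
take 5 (≤ 6); 6 − 5 = 1
take 1 (≤ 1); 1 − 1 = 0
4776 = 4181 + 377 + 144 + 55 + 13 + 5 + 1, which has 7 terms.

7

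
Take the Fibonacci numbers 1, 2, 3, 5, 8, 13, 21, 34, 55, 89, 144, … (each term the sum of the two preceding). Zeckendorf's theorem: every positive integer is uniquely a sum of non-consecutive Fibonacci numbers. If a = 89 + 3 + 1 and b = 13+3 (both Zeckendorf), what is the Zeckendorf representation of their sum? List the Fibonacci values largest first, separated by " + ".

89 + 13 + 5 + 2

The two numbers are 93 and 16, so their sum is 109.
take 89 (≤ 109); 109 − 89 = 20
take 13 (≤ 20); 20 − 13 = 7
take 5 (≤ 7); 7 − 5 = 2
take 2 (≤ 2); 2 − 2 = 0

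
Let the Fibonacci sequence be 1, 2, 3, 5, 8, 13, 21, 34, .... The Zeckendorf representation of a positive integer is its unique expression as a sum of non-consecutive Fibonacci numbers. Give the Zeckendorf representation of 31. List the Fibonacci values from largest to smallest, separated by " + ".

21 + 8 + 2

Greedily peel off the largest Fibonacci term at each step:
take 21 (≤ 31); 31 − 21 = 10
take 8 (≤ 10); 10 − 8 = 2
take 2 (≤ 2); 2 − 2 = 0
So 31 = 21 + 8 + 2, with no two terms consecutive in the sequence.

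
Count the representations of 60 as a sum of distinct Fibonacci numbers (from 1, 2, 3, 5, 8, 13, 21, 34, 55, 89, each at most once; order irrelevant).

Each representation comes from the Zeckendorf form by replacing some F_k with F_{k−1} + F_{k−2} where possible.
60 = 55+5 = 55+3+2 = 34+21+5 = 34+21+3+2 = 34+13+8+5 = … (1 more), for 6 in all.

6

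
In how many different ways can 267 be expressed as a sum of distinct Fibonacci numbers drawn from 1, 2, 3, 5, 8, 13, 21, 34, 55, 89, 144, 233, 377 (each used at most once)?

11

Each representation comes from the Zeckendorf form by replacing some F_k with F_{k−1} + F_{k−2} where possible.
267 = 233+34 = 233+21+13 = 144+89+34 = … (8 more), for 11 in all.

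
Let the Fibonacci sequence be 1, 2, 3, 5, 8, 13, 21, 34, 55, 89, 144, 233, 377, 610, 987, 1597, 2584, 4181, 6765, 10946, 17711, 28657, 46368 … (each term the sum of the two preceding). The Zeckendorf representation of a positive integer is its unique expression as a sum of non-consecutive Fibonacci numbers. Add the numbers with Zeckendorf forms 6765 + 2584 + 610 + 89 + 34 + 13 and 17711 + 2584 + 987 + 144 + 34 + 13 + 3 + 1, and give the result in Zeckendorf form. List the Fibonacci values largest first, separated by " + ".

28657 + 2584 + 233 + 89 + 8 + 1

The two numbers are 10095 and 21477, so their sum is 31572.
Greedy algorithm:
take 28657 (≤ 31572); 31572 − 28657 = 2915
take 2584 (≤ 2915); 2915 − 2584 = 331
take 233 (≤ 331); 331 − 233 = 98
take 89 (≤ 98); 98 − 89 = 9
take 8 (≤ 9); 9 − 8 = 1
take 1 (≤ 1); 1 − 1 = 0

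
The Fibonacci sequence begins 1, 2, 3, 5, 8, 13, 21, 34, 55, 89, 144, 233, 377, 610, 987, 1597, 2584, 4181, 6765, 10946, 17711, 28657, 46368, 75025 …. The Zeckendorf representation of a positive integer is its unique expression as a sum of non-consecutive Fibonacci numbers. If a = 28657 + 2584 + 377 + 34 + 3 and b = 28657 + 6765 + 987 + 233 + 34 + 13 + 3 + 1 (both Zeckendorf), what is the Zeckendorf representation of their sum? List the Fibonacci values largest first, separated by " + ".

46368 + 17711 + 4181 + 55 + 21 + 8 + 3 + 1

The two numbers are 31655 and 36693, so their sum is 68348.
68348 − 46368 = 21980
21980 − 17711 = 4269
4269 − 4181 = 88
88 − 55 = 33
33 − 21 = 12
12 − 8 = 4
4 − 3 = 1
1 − 1 = 0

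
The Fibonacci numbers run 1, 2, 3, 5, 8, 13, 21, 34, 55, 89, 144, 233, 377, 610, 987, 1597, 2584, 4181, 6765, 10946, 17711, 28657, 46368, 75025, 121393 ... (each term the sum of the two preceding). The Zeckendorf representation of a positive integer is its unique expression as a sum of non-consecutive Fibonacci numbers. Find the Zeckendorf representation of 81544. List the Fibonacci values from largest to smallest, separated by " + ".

81544: greatest Fibonacci not exceeding it is 75025, leaving 6519
6519: greatest Fibonacci not exceeding it is 4181, leaving 2338
2338: greatest Fibonacci not exceeding it is 1597, leaving 741
741: greatest Fibonacci not exceeding it is 610, leaving 131
131: greatest Fibonacci not exceeding it is 89, leaving 42
42: greatest Fibonacci not exceeding it is 34, leaving 8
8: greatest Fibonacci not exceeding it is 8, leaving 0
So 81544 = 75025 + 4181 + 1597 + 610 + 89 + 34 + 8, with no two terms consecutive in the sequence.

75025 + 4181 + 1597 + 610 + 89 + 34 + 8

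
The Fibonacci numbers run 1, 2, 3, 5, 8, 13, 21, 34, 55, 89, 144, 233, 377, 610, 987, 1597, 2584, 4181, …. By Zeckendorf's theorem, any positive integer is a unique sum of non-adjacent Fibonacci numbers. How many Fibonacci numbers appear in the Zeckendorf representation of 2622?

2622: greatest Fibonacci not exceeding it is 2584, leaving 38
38: greatest Fibonacci not exceeding it is 34, leaving 4
4: greatest Fibonacci not exceeding it is 3, leaving 1
1: greatest Fibonacci not exceeding it is 1, leaving 0
2622 = 2584 + 34 + 3 + 1, which has 4 terms.

4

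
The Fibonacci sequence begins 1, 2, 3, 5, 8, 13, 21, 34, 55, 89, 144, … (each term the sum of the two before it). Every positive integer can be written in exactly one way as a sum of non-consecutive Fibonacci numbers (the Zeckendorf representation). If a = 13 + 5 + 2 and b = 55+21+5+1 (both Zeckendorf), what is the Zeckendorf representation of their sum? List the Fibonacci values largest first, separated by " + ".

The two numbers are 20 and 82, so their sum is 102.
take 89 (≤ 102); 102 − 89 = 13
take 13 (≤ 13); 13 − 13 = 0

89 + 13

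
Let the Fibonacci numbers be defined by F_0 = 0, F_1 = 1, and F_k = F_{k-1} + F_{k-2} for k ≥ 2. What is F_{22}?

Iterating the recurrence up to F_{14} = 377 and F_{13} = 233:
F_{15} = F_{14} + F_{13} = 377 + 233 = 610
F_{16} = F_{15} + F_{14} = 610 + 377 = 987
F_{17} = F_{16} + F_{15} = 987 + 610 = 1597
F_{18} = F_{17} + F_{16} = 1597 + 987 = 2584
F_{19} = F_{18} + F_{17} = 2584 + 1597 = 4181
F_{20} = F_{19} + F_{18} = 4181 + 2584 = 6765
F_{21} = F_{20} + F_{19} = 6765 + 4181 = 10946
F_{22} = F_{21} + F_{20} = 10946 + 6765 = 17711

17711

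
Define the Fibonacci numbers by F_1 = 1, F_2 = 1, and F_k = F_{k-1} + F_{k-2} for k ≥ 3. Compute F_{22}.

Iterating the recurrence up to F_{14} = 377 and F_{13} = 233:
F_{15} = F_{14} + F_{13} = 377 + 233 = 610
F_{16} = F_{15} + F_{14} = 610 + 377 = 987
F_{17} = F_{16} + F_{15} = 987 + 610 = 1597
F_{18} = F_{17} + F_{16} = 1597 + 987 = 2584
F_{19} = F_{18} + F_{17} = 2584 + 1597 = 4181
F_{20} = F_{19} + F_{18} = 4181 + 2584 = 6765
F_{21} = F_{20} + F_{19} = 6765 + 4181 = 10946
F_{22} = F_{21} + F_{20} = 10946 + 6765 = 17711

17711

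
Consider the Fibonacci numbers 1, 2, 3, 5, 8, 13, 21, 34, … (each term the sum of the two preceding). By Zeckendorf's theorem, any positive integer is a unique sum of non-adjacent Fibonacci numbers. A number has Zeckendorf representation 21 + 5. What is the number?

26

21 + 5 = 26.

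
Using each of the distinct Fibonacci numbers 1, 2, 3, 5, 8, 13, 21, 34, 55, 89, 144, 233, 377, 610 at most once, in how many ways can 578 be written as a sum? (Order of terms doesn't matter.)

Starting from the Zeckendorf form and repeatedly splitting a term F_k into F_{k−1} + F_{k−2} (when neither is already used) reaches every representation.
578 = 377+144+55+2 = 377+144+34+21+2 = 377+144+34+13+8+2 = 377+89+55+34+21+2 = … (6 more), for 10 in all.

10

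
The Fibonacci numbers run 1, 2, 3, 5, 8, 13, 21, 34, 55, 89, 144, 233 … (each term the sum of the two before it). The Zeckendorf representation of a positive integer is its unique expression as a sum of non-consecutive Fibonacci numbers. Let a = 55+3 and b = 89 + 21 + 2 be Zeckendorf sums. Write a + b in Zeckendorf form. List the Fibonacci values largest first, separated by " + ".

144 + 21 + 5

The two numbers are 58 and 112, so their sum is 170.
Repeatedly subtract the largest Fibonacci number that fits:
subtract 144 from 170: 26 remains
subtract 21 from 26: 5 remains
subtract 5 from 5: 0 remains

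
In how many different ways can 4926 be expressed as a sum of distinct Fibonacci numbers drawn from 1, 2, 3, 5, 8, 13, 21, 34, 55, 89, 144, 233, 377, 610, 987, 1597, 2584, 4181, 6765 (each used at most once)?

18

4926 = 4181+610+89+34+8+3+1 = 4181+610+89+21+13+8+3+1 = 4181+377+233+89+34+8+3+1 = 2584+1597+610+89+34+8+3+1 = … (14 more), for 18 in all.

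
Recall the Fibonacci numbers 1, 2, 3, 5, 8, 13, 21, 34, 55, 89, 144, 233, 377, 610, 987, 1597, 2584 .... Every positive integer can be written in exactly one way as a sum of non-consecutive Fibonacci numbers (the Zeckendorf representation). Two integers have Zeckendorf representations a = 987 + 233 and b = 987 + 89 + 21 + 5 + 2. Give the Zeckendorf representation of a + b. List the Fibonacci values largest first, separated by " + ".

The two numbers are 1220 and 1104, so their sum is 2324.
2324: greatest Fibonacci not exceeding it is 1597, leaving 727
727: greatest Fibonacci not exceeding it is 610, leaving 117
117: greatest Fibonacci not exceeding it is 89, leaving 28
28: greatest Fibonacci not exceeding it is 21, leaving 7
7: greatest Fibonacci not exceeding it is 5, leaving 2
2: greatest Fibonacci not exceeding it is 2, leaving 0

1597 + 610 + 89 + 21 + 5 + 2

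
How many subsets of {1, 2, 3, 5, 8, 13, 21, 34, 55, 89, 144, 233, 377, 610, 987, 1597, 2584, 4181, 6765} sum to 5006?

60

Starting from the Zeckendorf form and repeatedly splitting a term F_k into F_{k−1} + F_{k−2} (when neither is already used) reaches every representation.
5006 = 4181+610+144+55+13+3 = 4181+610+144+55+13+2+1 = 4181+610+144+55+8+5+3 = … (57 more), for 60 in all.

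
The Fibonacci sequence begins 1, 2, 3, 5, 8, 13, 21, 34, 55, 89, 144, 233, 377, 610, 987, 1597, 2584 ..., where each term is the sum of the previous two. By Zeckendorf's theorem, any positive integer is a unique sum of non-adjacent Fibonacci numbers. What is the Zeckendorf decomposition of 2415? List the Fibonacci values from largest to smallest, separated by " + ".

1597 + 610 + 144 + 55 + 8 + 1

Greedy algorithm:
largest Fibonacci ≤ 2415 is 1597; 2415 − 1597 = 818
largest Fibonacci ≤ 818 is 610; 818 − 610 = 208
largest Fibonacci ≤ 208 is 144; 208 − 144 = 64
largest Fibonacci ≤ 64 is 55; 64 − 55 = 9
largest Fibonacci ≤ 9 is 8; 9 − 8 = 1
largest Fibonacci ≤ 1 is 1; 1 − 1 = 0
So 2415 = 1597 + 610 + 144 + 55 + 8 + 1, with no two terms consecutive in the sequence.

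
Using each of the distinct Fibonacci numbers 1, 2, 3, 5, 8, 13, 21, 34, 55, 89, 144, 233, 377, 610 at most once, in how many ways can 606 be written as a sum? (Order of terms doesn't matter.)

6

Starting from the Zeckendorf form and repeatedly splitting a term F_k into F_{k−1} + F_{k−2} (when neither is already used) reaches every representation.
606 = 377+144+55+21+8+1 = 377+144+55+21+5+3+1 = 377+144+55+13+8+5+3+1 = 377+144+34+21+13+8+5+3+1 = 377+89+55+34+21+13+8+5+3+1 = … (1 more), for 6 in all.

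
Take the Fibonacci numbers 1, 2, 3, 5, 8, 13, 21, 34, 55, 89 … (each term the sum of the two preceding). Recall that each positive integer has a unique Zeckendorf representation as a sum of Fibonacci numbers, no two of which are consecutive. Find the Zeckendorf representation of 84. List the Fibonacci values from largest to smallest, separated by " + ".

55 + 21 + 8

subtract 55 from 84: 29 remains
subtract 21 from 29: 8 remains
subtract 8 from 8: 0 remains
So 84 = 55 + 21 + 8, with no two terms consecutive in the sequence.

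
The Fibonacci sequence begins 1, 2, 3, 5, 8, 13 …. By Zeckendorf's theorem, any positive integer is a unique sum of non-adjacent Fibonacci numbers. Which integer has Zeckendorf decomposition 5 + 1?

6

5 + 1 = 6.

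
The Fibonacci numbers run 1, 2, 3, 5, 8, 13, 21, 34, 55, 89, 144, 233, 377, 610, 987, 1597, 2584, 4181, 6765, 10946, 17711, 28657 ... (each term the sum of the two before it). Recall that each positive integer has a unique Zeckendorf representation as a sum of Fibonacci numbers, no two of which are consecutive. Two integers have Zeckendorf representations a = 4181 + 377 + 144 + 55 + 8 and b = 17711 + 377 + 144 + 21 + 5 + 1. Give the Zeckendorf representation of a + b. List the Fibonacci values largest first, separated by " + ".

17711 + 4181 + 987 + 144 + 1

The two numbers are 4765 and 18259, so their sum is 23024.
take 17711 (≤ 23024); 23024 − 17711 = 5313
take 4181 (≤ 5313); 5313 − 4181 = 1132
take 987 (≤ 1132); 1132 − 987 = 145
take 144 (≤ 145); 145 − 144 = 1
take 1 (≤ 1); 1 − 1 = 0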